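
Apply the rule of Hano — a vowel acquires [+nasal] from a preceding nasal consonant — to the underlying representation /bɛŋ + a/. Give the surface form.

The vowel /a/ is adjacent to the preceding nasal /ŋ/, so it acquires [+nasal] and surfaces as [ã].

[bɛŋã]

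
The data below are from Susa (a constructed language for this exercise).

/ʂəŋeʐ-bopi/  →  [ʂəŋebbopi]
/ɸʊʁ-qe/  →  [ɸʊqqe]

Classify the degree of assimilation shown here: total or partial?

Underlying /ʐ/ is realised as [b] next to /b/; /b/ itself does not change.
The output [b] is identical to the trigger /b/ — every feature (place, manner, voicing) has been copied — so this is total assimilation.
The other form behaves the same way: /ʁ/ → [q] before /q/ — in each case the output is a copy of the following consonant.

total assimilation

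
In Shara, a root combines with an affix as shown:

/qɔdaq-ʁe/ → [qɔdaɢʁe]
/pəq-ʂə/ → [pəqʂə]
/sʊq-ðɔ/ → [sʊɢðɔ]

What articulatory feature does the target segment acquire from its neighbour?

voicing

Comparing underlying and surface forms, /q/ → [ɢ] is the alternation; the neighbouring /ʁ/ is constant.
The change voiceless → voiced matches the voicing of the following /ʁ/, identifying this as voicing assimilation.
The same holds elsewhere in the data: /q/ → [ɢ] before /ð/ (voiceless → voiced, matching voiced) — only voicing changes, and always toward the following segment.
Nothing changes in [pəqʂə]: there the adjacent consonants already agree in voicing (/q/ and /ʂ/ are both voiceless), so this form is consistent with the same rule.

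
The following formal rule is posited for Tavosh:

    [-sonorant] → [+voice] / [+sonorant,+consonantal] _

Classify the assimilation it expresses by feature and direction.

progressive voicing assimilation

The target ([-sonorant], obstruents) acquires [+voice] next to a sonorant consonant ([+sonorant,+consonantal]) — it takes on the voicing of its neighbour, so the feature that spreads is voicing.
Since the environment is written before the underscore, the trigger precedes the target; the direction is progressive.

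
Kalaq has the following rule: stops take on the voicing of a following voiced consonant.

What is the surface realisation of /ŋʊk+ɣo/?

[ŋʊgɣo]

/k/ is a voiceless velar stop. The following trigger /ɣ/ is voiced, so /k/ must become voiced as well.
The voiced velar stop is [g], so /k/ → [g].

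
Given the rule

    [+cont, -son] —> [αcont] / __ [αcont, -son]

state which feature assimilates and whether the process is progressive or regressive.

The shared variable α links the value of [cont] on the target to that of the neighbouring obstruent. [cont] distinguishes stops from fricatives — a manner-of-articulation feature — so this is manner assimilation.
Since the environment is written after the underscore, the trigger follows the target; the direction is regressive.

regressive manner assimilation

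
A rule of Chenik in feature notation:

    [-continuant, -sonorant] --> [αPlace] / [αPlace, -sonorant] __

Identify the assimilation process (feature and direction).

progressive place assimilation

The rule copies the place features (abbreviated [Place]) from the environment onto the target, so the assimilating feature is place.
Since the environment is written before the underscore, the trigger precedes the target; the direction is progressive.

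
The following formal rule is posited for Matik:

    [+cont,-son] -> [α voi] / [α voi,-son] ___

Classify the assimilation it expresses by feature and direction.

The shared variable α links the value of [voi] on the target to the same value on the neighbouring segment, so voicing is the feature that assimilates.
The conditioning segment sits to the left of the focus bar, meaning the trigger precedes the segment that changes — progressive assimilation.

progressive voicing assimilation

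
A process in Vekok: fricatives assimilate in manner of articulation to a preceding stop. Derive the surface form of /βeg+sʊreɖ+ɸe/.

[βegtʊreɖpe]

The rule targets /s/ (voiceless alveolar fricative), which sits after the trigger /g/ (stop).
A voiceless alveolar stop is [t], so the surface segment is [t].
At the second juncture, /ɸ/ likewise becomes [p] adjacent to /ɖ/.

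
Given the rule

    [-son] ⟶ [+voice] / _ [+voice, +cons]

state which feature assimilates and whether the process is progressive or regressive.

regressive voicing assimilation

The structural change is [+voice], and the conditioning segment [+voice, +cons] (a voiced consonant) is itself voiced, so the target comes to share the voicing of its neighbour — voicing assimilation.
Since the environment is written after the underscore, the trigger follows the target; the direction is regressive.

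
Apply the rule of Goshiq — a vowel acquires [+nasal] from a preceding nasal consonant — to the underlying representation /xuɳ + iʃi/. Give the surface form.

The vowel /i/ is adjacent to the preceding nasal /ɳ/, so it acquires [+nasal] and surfaces as [ĩ].

[xuɳĩʃi]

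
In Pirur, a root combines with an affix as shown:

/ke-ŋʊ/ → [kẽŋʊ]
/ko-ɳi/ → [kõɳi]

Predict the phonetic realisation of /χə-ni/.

[χə̃ni]

The data show regressive nasality assimilation (vowel nasalisation): /e/ → [ẽ] before /ŋ/; /o/ → [õ] before /ɳ/ — a vowel is nasalised by an immediately following nasal consonant.
The vowel /ə/ is adjacent to the following nasal /n/, so it acquires [+nasal] and surfaces as [ə̃].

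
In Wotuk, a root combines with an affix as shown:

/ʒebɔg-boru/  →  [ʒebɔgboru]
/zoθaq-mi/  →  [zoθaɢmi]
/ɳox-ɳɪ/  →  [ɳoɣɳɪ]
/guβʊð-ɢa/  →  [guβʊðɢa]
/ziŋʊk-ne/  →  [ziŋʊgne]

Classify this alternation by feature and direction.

regressive voicing assimilation

Comparing underlying and surface forms, /q/ → [ɢ] is the alternation; the neighbouring /m/ is constant.
/q/ is voiceless while /m/ is voiced; the output [ɢ] is voiced, matching the trigger — so the feature that spreads is voicing.
Place and manner are unchanged, so the assimilation is partial, not total.
The same holds elsewhere in the data: /x/ → [ɣ] before /ɳ/ (voiceless → voiced, matching voiced); /k/ → [g] before /n/ (voiceless → voiced, matching voiced) — only voicing changes, and always toward the following segment.
No alternation appears in [ʒebɔgboru], [guβʊðɢa]: there the adjacent consonants already agree in voicing (/g/ and /b/ are both voiced; /ð/ and /ɢ/ are both voiced), so these forms are consistent with the same rule.
Since the segment that changes precedes the conditioning segment, the assimilation is regressive.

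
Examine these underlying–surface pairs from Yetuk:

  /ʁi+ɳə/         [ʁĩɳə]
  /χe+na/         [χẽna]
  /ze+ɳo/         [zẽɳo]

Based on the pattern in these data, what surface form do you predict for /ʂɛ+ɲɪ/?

[ʂɛ̃ɲɪ]

The data show regressive nasality assimilation (vowel nasalisation): /i/ → [ĩ] before /ɳ/; /e/ → [ẽ] before /n/; /e/ → [ẽ] before /ɳ/ — a vowel is nasalised by an immediately following nasal consonant.
/ɛ/ sits next to the nasal /ɲ/ and is therefore nasalised to [ɛ̃].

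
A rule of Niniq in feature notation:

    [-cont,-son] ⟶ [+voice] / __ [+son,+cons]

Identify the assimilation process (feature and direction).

The structural change is [+voice], and the conditioning segment [+son,+cons] (a sonorant consonant) is itself voiced, so the target comes to share the voicing of its neighbour — voicing assimilation.
Since the environment is written after the underscore, the trigger follows the target; the direction is regressive.

regressive voicing assimilation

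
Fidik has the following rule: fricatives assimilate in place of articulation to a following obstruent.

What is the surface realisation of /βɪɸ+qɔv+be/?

/ɸ/ is a voiceless bilabial fricative. The following trigger /q/ is uvular, so /ɸ/ must become uvular as well.
The voiceless uvular fricative is [χ], so /ɸ/ → [χ].
At the second juncture, /v/ likewise becomes [β] adjacent to /b/.

[βɪχqɔβbe]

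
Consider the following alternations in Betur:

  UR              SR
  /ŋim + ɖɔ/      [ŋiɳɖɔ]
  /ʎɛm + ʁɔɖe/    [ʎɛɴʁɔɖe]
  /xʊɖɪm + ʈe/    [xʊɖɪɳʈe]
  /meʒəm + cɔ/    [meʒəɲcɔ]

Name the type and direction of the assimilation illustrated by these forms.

regressive place assimilation

Comparing underlying and surface forms, /m/ → [ɳ] is the alternation; the neighbouring /ɖ/ is constant.
The change bilabial → retroflex matches the place of the following /ɖ/, identifying this as place assimilation.
Manner and voice are unchanged, so the assimilation is partial, not total.
Checking the remaining alternations: /m/ → [ɴ] before /ʁ/ (bilabial → uvular, matching uvular); /m/ → [ɳ] before /ʈ/ (bilabial → retroflex, matching retroflex); /m/ → [ɲ] before /c/ (bilabial → palatal, matching palatal) — only place changes, and always toward the following segment.
The trigger is the following segment, so the direction is regressive (anticipatory).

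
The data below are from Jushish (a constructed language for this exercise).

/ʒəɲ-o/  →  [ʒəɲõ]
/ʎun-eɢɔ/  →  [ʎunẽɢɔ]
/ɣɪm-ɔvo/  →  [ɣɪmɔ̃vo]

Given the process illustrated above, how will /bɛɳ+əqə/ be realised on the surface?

[bɛɳə̃qə]

The data show progressive nasality assimilation (vowel nasalisation): /o/ → [õ] after /ɲ/; /e/ → [ẽ] after /n/; /ɔ/ → [ɔ̃] after /m/ — a vowel is nasalised by an immediately preceding nasal consonant.
/ə/ sits next to the nasal /ɳ/ and is therefore nasalised to [ə̃].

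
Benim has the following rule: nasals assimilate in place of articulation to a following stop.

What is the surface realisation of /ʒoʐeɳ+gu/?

[ʒoʐeŋgu]

/ɳ/ is a voiced retroflex nasal. The following trigger /g/ is velar, so /ɳ/ must become velar as well.
A voiced velar nasal is [ŋ], so the surface segment is [ŋ].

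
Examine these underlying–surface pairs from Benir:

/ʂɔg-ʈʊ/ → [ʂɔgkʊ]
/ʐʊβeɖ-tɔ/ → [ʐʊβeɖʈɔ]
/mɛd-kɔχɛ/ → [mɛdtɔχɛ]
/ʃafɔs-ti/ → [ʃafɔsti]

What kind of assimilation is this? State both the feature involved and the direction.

Underlying /ʈ/ is realised as [k] next to /g/; /g/ itself does not change.
/ʈ/ is retroflex while /g/ is velar; the output [k] is velar, matching the trigger — so the feature that spreads is place.
Manner and voice are unchanged, so the assimilation is partial, not total.
Checking the remaining alternations: /t/ → [ʈ] after /ɖ/ (alveolar → retroflex, matching retroflex); /k/ → [t] after /d/ (velar → alveolar, matching alveolar) — only place changes, and always toward the preceding segment.
Nothing changes in [ʃafɔsti]: there the adjacent consonants already agree in place (/t/ and /s/ are both alveolar), so this form is consistent with the same rule.
The trigger is the preceding segment, so the direction is progressive (perseverative).

progressive place assimilation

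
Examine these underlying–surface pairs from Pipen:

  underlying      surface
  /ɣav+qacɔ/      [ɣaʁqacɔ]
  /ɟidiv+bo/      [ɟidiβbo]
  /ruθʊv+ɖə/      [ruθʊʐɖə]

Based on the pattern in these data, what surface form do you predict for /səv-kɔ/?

The data show regressive place assimilation: /v/ → [ʁ] before /q/; /v/ → [β] before /b/; /v/ → [ʐ] before /ɖ/. In each pair only place changes, matching the following consonant, while manner and voice stay constant.
The rule targets /v/ (voiced labiodental fricative), which sits before the trigger /k/ (velar).
The voiced velar fricative is [ɣ], so /v/ → [ɣ].

[səɣkɔ]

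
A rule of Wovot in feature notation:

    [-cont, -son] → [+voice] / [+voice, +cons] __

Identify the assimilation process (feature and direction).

The target ([-cont, -son], stops) acquires [+voice] next to a voiced consonant ([+voice, +cons]) — it takes on the voicing of its neighbour, so the feature that spreads is voicing.
Since the environment is written before the underscore, the trigger precedes the target; the direction is progressive.

progressive voicing assimilation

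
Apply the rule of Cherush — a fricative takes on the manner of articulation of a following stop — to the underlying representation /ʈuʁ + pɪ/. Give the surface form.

[ʈuɢpɪ]

/ʁ/ is a voiced uvular fricative. The following trigger /p/ is a stop, so /ʁ/ must become a stop as well.
Changing only its manner to stop gives [ɢ] — the voiced uvular stop.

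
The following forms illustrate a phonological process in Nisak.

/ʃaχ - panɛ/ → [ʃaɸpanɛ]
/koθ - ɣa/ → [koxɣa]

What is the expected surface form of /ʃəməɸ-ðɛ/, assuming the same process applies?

The data show regressive place assimilation: /χ/ → [ɸ] before /p/; /θ/ → [x] before /ɣ/. In each pair only place changes, matching the following consonant, while manner and voice stay constant.
The rule targets /ɸ/ (voiceless bilabial fricative), which sits before the trigger /ð/ (dental).
A voiceless dental fricative is [θ], so the surface segment is [θ].

[ʃəməθðɛ]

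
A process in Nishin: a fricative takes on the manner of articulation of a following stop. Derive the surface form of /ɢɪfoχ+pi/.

[ɢɪfoqpi]

/χ/ is a voiceless uvular fricative. The following trigger /p/ is a stop, so /χ/ must become a stop as well.
The voiceless uvular stop is [q], so /χ/ → [q].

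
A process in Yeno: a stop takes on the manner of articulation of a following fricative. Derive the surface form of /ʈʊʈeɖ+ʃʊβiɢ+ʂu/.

[ʈʊʈeʐʃʊβiʁʂu]

The rule targets /ɖ/ (voiced retroflex stop), which sits before the trigger /ʃ/ (fricative).
Changing only its manner to fricative gives [ʐ] — the voiced retroflex fricative.
The same rule applies at the second boundary: /ɢ/ → [ʁ] next to /ʂ/.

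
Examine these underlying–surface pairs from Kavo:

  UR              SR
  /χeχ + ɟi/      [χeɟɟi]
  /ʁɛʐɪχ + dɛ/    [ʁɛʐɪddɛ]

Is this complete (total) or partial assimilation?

The segment that alternates is /χ/, which surfaces as [ɟ] when adjacent to /ɟ/.
The output [ɟ] is identical to the trigger /ɟ/ — every feature (place, manner, voicing) has been copied — so this is total assimilation.
The other form behaves the same way: /χ/ → [d] before /d/ — in each case the output is a copy of the following consonant.

total assimilation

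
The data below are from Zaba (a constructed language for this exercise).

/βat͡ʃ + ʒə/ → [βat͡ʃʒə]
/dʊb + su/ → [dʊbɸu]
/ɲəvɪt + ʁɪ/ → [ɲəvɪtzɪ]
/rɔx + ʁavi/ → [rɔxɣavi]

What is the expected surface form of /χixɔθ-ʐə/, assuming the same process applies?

The data show progressive place assimilation: /s/ → [ɸ] after /b/; /ʁ/ → [z] after /t/; /ʁ/ → [ɣ] after /x/. In each pair only place changes, matching the preceding consonant, while manner and voice stay constant.
Nothing changes in [βat͡ʃʒə]: there the adjacent consonants already agree in place (/ʒ/ and /t͡ʃ/ are both postalveolar), so this form is consistent with the same rule.
/ʐ/ is a voiced retroflex fricative. The preceding trigger /θ/ is dental, so /ʐ/ must become dental as well.
Changing only its place to dental gives [ð] — the voiced dental fricative.

[χixɔθðə]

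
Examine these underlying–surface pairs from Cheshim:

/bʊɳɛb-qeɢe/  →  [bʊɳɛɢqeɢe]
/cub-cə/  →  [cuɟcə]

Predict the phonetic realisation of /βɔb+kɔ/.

The data show regressive place assimilation: /b/ → [ɢ] before /q/; /b/ → [ɟ] before /c/. In each pair only place changes, matching the following consonant, while manner and voice stay constant.
/b/ is a voiced bilabial stop. The following trigger /k/ is velar, so /b/ must become velar as well.
The voiced velar stop is [g], so /b/ → [g].

[βɔgkɔ]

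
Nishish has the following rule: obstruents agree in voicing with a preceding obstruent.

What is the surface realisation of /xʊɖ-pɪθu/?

/p/ is a voiceless bilabial stop. The preceding trigger /ɖ/ is voiced, so /p/ must become voiced as well.
Changing only its voicing to voiced gives [b] — the voiced bilabial stop.

[xʊɖbɪθu]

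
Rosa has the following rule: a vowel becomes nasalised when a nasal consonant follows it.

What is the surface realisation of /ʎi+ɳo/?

/i/ sits next to the nasal /ɳ/ and is therefore nasalised to [ĩ].

[ʎĩɳo]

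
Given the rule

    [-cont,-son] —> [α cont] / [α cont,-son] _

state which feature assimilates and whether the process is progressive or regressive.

The rule copies [cont] (continuancy) from the environment onto the target stops; since [±cont] encodes the stop/fricative manner contrast, the assimilating dimension is manner.
The conditioning segment sits to the left of the focus bar, meaning the trigger precedes the segment that changes — progressive assimilation.

progressive manner assimilation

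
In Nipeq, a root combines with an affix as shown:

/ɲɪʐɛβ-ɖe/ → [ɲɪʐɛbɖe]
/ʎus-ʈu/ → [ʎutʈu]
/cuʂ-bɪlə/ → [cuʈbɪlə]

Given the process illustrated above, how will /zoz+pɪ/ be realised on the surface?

The data show regressive manner assimilation: /β/ → [b] before /ɖ/; /s/ → [t] before /ʈ/; /ʂ/ → [ʈ] before /b/. In each pair only manner changes, matching the following consonant, while place and voice stay constant.
The rule targets /z/ (voiced alveolar fricative), which sits before the trigger /p/ (stop).
A voiced alveolar stop is [d], so the surface segment is [d].

[zodpɪ]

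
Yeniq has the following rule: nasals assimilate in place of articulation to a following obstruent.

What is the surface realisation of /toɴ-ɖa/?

[toɳɖa]

The rule targets /ɴ/ (voiced uvular nasal), which sits before the trigger /ɖ/ (retroflex).
A voiced retroflex nasal is [ɳ], so the surface segment is [ɳ].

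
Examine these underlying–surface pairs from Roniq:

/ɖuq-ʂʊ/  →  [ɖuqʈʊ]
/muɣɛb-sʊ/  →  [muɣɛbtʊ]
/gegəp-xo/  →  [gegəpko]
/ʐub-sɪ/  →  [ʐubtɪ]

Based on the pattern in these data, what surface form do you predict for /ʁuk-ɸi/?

The data show progressive manner assimilation: /ʂ/ → [ʈ] after /q/; /s/ → [t] after /b/; /x/ → [k] after /p/. In each pair only manner changes, matching the preceding consonant, while place and voice stay constant.
The rule targets /ɸ/ (voiceless bilabial fricative), which sits after the trigger /k/ (stop).
A voiceless bilabial stop is [p], so the surface segment is [p].

[ʁukpi]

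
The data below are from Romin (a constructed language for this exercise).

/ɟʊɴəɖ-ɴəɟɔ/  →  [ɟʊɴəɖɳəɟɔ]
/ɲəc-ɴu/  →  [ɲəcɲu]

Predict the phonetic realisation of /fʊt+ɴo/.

The data show progressive place assimilation: /ɴ/ → [ɳ] after /ɖ/; /ɴ/ → [ɲ] after /c/. In each pair only place changes, matching the preceding consonant, while manner and voice stay constant.
The rule targets /ɴ/ (voiced uvular nasal), which sits after the trigger /t/ (alveolar).
Changing only its place to alveolar gives [n] — the voiced alveolar nasal.

[fʊtno]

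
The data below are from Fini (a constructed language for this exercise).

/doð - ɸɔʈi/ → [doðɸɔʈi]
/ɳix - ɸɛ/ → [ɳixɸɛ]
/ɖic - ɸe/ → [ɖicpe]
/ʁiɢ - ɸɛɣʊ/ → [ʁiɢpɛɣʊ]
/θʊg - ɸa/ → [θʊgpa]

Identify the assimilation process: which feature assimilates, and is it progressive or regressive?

The segment that alternates is /ɸ/, which surfaces as [p] when adjacent to /c/.
The change fricative → stop matches the manner of the preceding /c/, identifying this as manner assimilation.
Place and voice are unchanged, so the assimilation is partial, not total.
The other alternating forms pattern the same way: /ɸ/ → [p] after /ɢ/ (fricative → stop, matching a stop); /ɸ/ → [p] after /g/ (fricative → stop, matching a stop) — only manner changes, and always toward the preceding segment.
No alternation appears in [doðɸɔʈi], [ɳixɸɛ]: there the adjacent consonants already agree in manner (/ɸ/ and /ð/ are both fricatives; /ɸ/ and /x/ are both fricatives), so these forms are consistent with the same rule.
The trigger is the preceding segment, so the direction is progressive (perseverative).

progressive manner assimilation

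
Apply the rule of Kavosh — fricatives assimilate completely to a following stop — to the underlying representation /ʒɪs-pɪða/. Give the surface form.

/s/ is the segment targeted by the rule; it sits immediately before /p/, so it assimilates completely and surfaces as [p].

[ʒɪppɪða]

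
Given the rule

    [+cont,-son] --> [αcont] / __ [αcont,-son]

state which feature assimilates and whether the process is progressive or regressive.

The rule copies [cont] (continuancy) from the environment onto the target fricatives; since [±cont] encodes the stop/fricative manner contrast, the assimilating dimension is manner.
Since the environment is written after the underscore, the trigger follows the target; the direction is regressive.

regressive manner assimilation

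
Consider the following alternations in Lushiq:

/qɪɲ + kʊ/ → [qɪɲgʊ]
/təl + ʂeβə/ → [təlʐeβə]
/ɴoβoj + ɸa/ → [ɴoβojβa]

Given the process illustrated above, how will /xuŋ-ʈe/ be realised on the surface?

[xuŋɖe]

The data show progressive voicing assimilation: /k/ → [g] after /ɲ/; /ʂ/ → [ʐ] after /l/; /ɸ/ → [β] after /j/. In each pair only voicing changes, matching the preceding consonant, while place and manner stay constant.
/ʈ/ is a voiceless retroflex stop. The preceding trigger /ŋ/ is voiced, so /ʈ/ must become voiced as well.
A voiced retroflex stop is [ɖ], so the surface segment is [ɖ].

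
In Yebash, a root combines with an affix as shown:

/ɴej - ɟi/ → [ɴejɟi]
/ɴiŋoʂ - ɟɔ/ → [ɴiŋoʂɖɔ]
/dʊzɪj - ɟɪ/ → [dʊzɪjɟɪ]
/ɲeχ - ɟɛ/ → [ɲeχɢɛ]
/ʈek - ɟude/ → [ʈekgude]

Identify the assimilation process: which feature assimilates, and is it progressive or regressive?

The segment that alternates is /ɟ/, which surfaces as [ɖ] when adjacent to /ʂ/.
/ɟ/ is palatal while /ʂ/ is retroflex; the output [ɖ] is retroflex, matching the trigger — so the feature that spreads is place.
Manner and voice are unchanged, so the assimilation is partial, not total.
Checking the remaining alternations: /ɟ/ → [ɢ] after /χ/ (palatal → uvular, matching uvular); /ɟ/ → [g] after /k/ (palatal → velar, matching velar) — only place changes, and always toward the preceding segment.
No alternation appears in [ɴejɟi], [dʊzɪjɟɪ]: there the adjacent consonants already agree in place (/ɟ/ and /j/ are both palatal; /ɟ/ and /j/ are both palatal), so these forms are consistent with the same rule.
Since the segment that changes follows the conditioning segment, the assimilation is progressive.

progressive place assimilation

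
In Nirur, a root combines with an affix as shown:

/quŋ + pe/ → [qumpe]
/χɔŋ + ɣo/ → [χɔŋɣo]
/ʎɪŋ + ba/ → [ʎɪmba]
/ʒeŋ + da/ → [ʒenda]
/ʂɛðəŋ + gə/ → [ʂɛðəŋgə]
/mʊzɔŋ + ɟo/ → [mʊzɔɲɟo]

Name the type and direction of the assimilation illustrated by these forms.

regressive place assimilation

The segment that alternates is /ŋ/, which surfaces as [m] when adjacent to /p/.
/ŋ/ is velar while /p/ is bilabial; the output [m] is bilabial, matching the trigger — so the feature that spreads is place.
Manner and voice are unchanged, so the assimilation is partial, not total.
Checking the remaining alternations: /ŋ/ → [m] before /b/ (velar → bilabial, matching bilabial); /ŋ/ → [n] before /d/ (velar → alveolar, matching alveolar); /ŋ/ → [ɲ] before /ɟ/ (velar → palatal, matching palatal) — only place changes, and always toward the following segment.
No alternation appears in [χɔŋɣo], [ʂɛðəŋgə]: there the adjacent consonants already agree in place (/ŋ/ and /ɣ/ are both velar; /ŋ/ and /g/ are both velar), so these forms are consistent with the same rule.
Since the segment that changes precedes the conditioning segment, the assimilation is regressive.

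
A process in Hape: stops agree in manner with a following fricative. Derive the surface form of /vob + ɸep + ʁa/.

[voβɸeɸʁa]

/b/ is a voiced bilabial stop. The following trigger /ɸ/ is a fricative, so /b/ must become a fricative as well.
The voiced bilabial fricative is [β], so /b/ → [β].
The same rule applies at the second boundary: /p/ → [ɸ] next to /ʁ/.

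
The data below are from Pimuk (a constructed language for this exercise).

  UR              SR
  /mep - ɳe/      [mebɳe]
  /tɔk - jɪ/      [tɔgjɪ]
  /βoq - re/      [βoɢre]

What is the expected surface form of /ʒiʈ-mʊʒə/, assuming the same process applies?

The data show regressive voicing assimilation: /p/ → [b] before /ɳ/; /k/ → [g] before /j/; /q/ → [ɢ] before /r/. In each pair only voicing changes, matching the following consonant, while place and manner stay constant.
The rule targets /ʈ/ (voiceless retroflex stop), which sits before the trigger /m/ (voiced).
Changing only its voicing to voiced gives [ɖ] — the voiced retroflex stop.

[ʒiɖmʊʒə]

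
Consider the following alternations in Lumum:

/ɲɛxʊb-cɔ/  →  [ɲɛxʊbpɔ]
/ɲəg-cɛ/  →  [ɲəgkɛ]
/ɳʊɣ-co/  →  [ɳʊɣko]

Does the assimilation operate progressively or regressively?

Comparing underlying and surface forms, /c/ → [p] is the alternation; the neighbouring /b/ is constant.
/c/ is palatal while /b/ is bilabial; the output [p] is bilabial, matching the trigger — so the feature that spreads is place.
The same holds elsewhere in the data: /c/ → [k] after /g/ (palatal → velar, matching velar); /c/ → [k] after /ɣ/ (palatal → velar, matching velar) — only place changes, and always toward the preceding segment.
Since the segment that changes follows the conditioning segment, the assimilation is progressive.

progressive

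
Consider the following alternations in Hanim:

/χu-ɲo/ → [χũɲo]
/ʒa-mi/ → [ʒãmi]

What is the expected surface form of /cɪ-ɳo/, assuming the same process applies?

[cɪ̃ɳo]

The data show regressive nasality assimilation (vowel nasalisation): /u/ → [ũ] before /ɲ/; /a/ → [ã] before /m/ — a vowel is nasalised by an immediately following nasal consonant.
The vowel /ɪ/ is adjacent to the following nasal /ɳ/, so it acquires [+nasal] and surfaces as [ɪ̃].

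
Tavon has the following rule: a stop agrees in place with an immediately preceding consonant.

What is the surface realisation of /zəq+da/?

/d/ is a voiced alveolar stop. The preceding trigger /q/ is uvular, so /d/ must become uvular as well.
The voiced uvular stop is [ɢ], so /d/ → [ɢ].

[zəqɢa]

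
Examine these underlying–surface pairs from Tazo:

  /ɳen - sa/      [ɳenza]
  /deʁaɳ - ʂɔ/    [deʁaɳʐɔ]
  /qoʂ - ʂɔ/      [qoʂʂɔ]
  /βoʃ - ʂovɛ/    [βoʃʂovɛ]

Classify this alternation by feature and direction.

Comparing underlying and surface forms, /s/ → [z] is the alternation; the neighbouring /n/ is constant.
/s/ is voiceless while /n/ is voiced; the output [z] is voiced, matching the trigger — so the feature that spreads is voicing.
Place and manner are unchanged, so the assimilation is partial, not total.
The other alternating form patterns the same way: /ʂ/ → [ʐ] after /ɳ/ (voiceless → voiced, matching voiced) — only voicing changes, and always toward the preceding segment.
Nothing changes in [qoʂʂɔ], [βoʃʂovɛ]: there the adjacent consonants already agree in voicing (/ʂ/ and /ʂ/ are both voiceless; /ʂ/ and /ʃ/ are both voiceless), so these forms are consistent with the same rule.
The trigger is the preceding segment, so the direction is progressive (perseverative).

progressive voicing assimilation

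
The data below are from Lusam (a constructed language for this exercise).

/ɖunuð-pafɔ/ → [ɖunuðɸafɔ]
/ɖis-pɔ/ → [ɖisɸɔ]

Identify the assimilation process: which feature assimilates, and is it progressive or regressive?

progressive manner assimilation

Underlying /p/ is realised as [ɸ] next to /ð/; /ð/ itself does not change.
/p/ is a stop while /ð/ is a fricative; the output [ɸ] is a fricative, matching the trigger — so the feature that spreads is manner.
Place and voice are unchanged, so the assimilation is partial, not total.
The same holds elsewhere in the data: /p/ → [ɸ] after /s/ (stop → fricative, matching a fricative) — only manner changes, and always toward the preceding segment.
Since the segment that changes follows the conditioning segment, the assimilation is progressive.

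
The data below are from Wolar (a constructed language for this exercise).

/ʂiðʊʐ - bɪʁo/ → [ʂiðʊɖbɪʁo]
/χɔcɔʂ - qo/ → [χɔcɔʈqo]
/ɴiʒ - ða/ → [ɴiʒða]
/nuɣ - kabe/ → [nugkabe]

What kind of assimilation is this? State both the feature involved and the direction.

The segment that alternates is /ʐ/, which surfaces as [ɖ] when adjacent to /b/.
/ʐ/ is a fricative while /b/ is a stop; the output [ɖ] is a stop, matching the trigger — so the feature that spreads is manner.
Place and voice are unchanged, so the assimilation is partial, not total.
Checking the remaining alternations: /ʂ/ → [ʈ] before /q/ (fricative → stop, matching a stop); /ɣ/ → [g] before /k/ (fricative → stop, matching a stop) — only manner changes, and always toward the following segment.
No alternation appears in [ɴiʒða]: there the adjacent consonants already agree in manner (/ʒ/ and /ð/ are both fricatives), so this form is consistent with the same rule.
The trigger is the following segment, so the direction is regressive (anticipatory).

regressive manner assimilation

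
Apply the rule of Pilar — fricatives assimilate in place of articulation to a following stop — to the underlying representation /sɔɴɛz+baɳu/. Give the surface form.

/z/ is a voiced alveolar fricative. The following trigger /b/ is bilabial, so /z/ must become bilabial as well.
The voiced bilabial fricative is [β], so /z/ → [β].

[sɔɴɛβbaɳu]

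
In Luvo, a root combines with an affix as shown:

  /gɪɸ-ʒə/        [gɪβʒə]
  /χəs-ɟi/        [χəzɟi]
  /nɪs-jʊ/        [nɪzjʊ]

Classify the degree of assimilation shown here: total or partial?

Underlying /ɸ/ is realised as [β] next to /ʒ/; /ʒ/ itself does not change.
The change voiceless → voiced matches the voicing of the following /ʒ/, identifying this as voicing assimilation.
Place and manner are unchanged, so the assimilation is partial, not total.
Checking the remaining alternations: /s/ → [z] before /ɟ/ (voiceless → voiced, matching voiced); /s/ → [z] before /j/ (voiceless → voiced, matching voiced) — only voicing changes, and always toward the following segment.

partial assimilation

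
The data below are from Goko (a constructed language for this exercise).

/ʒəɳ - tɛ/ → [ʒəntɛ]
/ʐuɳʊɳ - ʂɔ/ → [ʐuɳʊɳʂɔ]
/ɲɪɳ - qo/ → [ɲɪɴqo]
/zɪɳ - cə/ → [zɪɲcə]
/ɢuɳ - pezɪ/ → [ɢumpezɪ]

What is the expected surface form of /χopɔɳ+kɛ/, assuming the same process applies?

The data show regressive place assimilation: /ɳ/ → [n] before /t/; /ɳ/ → [ɴ] before /q/; /ɳ/ → [ɲ] before /c/; /ɳ/ → [m] before /p/. In each pair only place changes, matching the following consonant, while manner and voice stay constant.
Nothing changes in [ʐuɳʊɳʂɔ]: there the adjacent consonants already agree in place (/ɳ/ and /ʂ/ are both retroflex), so this form is consistent with the same rule.
The rule targets /ɳ/ (voiced retroflex nasal), which sits before the trigger /k/ (velar).
Changing only its place to velar gives [ŋ] — the voiced velar nasal.

[χopɔŋkɛ]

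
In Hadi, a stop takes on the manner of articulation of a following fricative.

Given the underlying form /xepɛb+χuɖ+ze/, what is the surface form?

/b/ is a voiced bilabial stop. The following trigger /χ/ is a fricative, so /b/ must become a fricative as well.
Changing only its manner to fricative gives [β] — the voiced bilabial fricative.
The same rule applies at the second boundary: /ɖ/ → [ʐ] next to /z/.

[xepɛβχuʐze]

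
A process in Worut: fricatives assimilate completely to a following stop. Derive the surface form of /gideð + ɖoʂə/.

/ð/ is the segment targeted by the rule; it sits immediately before /ɖ/, so it assimilates completely and surfaces as [ɖ].

[gideɖɖoʂə]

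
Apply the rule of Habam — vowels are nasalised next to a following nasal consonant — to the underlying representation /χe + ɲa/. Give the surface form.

/e/ sits next to the nasal /ɲ/ and is therefore nasalised to [ẽ].

[χẽɲa]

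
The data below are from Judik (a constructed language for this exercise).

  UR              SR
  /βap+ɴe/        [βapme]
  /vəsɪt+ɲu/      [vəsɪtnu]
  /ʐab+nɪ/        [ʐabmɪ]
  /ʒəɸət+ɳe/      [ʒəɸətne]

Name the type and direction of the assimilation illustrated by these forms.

Underlying /ɴ/ is realised as [m] next to /p/; /p/ itself does not change.
/ɴ/ is uvular while /p/ is bilabial; the output [m] is bilabial, matching the trigger — so the feature that spreads is place.
Manner and voice are unchanged, so the assimilation is partial, not total.
The other alternating forms pattern the same way: /ɲ/ → [n] after /t/ (palatal → alveolar, matching alveolar); /n/ → [m] after /b/ (alveolar → bilabial, matching bilabial); /ɳ/ → [n] after /t/ (retroflex → alveolar, matching alveolar) — only place changes, and always toward the preceding segment.
The trigger is the preceding segment, so the direction is progressive (perseverative).

progressive place assimilation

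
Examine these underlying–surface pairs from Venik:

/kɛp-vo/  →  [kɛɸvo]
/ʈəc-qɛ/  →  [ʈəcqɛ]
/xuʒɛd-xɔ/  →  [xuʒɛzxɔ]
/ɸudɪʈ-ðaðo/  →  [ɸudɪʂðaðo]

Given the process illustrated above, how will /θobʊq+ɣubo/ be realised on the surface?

[θobʊχɣubo]

The data show regressive manner assimilation: /p/ → [ɸ] before /v/; /d/ → [z] before /x/; /ʈ/ → [ʂ] before /ð/. In each pair only manner changes, matching the following consonant, while place and voice stay constant.
No alternation appears in [ʈəcqɛ]: there the adjacent consonants already agree in manner (/c/ and /q/ are both stops), so this form is consistent with the same rule.
The rule targets /q/ (voiceless uvular stop), which sits before the trigger /ɣ/ (fricative).
The voiceless uvular fricative is [χ], so /q/ → [χ].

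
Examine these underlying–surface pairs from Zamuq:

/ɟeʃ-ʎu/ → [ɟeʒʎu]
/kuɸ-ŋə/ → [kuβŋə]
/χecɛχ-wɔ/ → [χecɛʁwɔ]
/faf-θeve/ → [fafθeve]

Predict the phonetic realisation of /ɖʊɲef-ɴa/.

The data show regressive voicing assimilation: /ʃ/ → [ʒ] before /ʎ/; /ɸ/ → [β] before /ŋ/; /χ/ → [ʁ] before /w/. In each pair only voicing changes, matching the following consonant, while place and manner stay constant.
No alternation appears in [fafθeve]: there the adjacent consonants already agree in voicing (/f/ and /θ/ are both voiceless), so this form is consistent with the same rule.
The rule targets /f/ (voiceless labiodental fricative), which sits before the trigger /ɴ/ (voiced).
A voiced labiodental fricative is [v], so the surface segment is [v].

[ɖʊɲevɴa]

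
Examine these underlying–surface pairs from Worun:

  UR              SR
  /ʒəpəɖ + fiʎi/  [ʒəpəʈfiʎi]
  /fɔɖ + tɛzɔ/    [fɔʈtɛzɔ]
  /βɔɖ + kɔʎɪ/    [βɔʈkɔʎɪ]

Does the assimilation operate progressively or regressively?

regressive

The segment that alternates is /ɖ/, which surfaces as [ʈ] when adjacent to /f/.
The change voiced → voiceless matches the voicing of the following /f/, identifying this as voicing assimilation.
The same holds elsewhere in the data: /ɖ/ → [ʈ] before /t/ (voiced → voiceless, matching voiceless); /ɖ/ → [ʈ] before /k/ (voiced → voiceless, matching voiceless) — only voicing changes, and always toward the following segment.
The trigger is the following segment, so the direction is regressive (anticipatory).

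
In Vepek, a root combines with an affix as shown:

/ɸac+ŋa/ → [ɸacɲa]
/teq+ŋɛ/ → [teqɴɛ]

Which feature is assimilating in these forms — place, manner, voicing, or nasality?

place

Underlying /ŋ/ is realised as [ɲ] next to /c/; /c/ itself does not change.
The change velar → palatal matches the place of the preceding /c/, identifying this as place assimilation.
The other alternating form patterns the same way: /ŋ/ → [ɴ] after /q/ (velar → uvular, matching uvular) — only place changes, and always toward the preceding segment.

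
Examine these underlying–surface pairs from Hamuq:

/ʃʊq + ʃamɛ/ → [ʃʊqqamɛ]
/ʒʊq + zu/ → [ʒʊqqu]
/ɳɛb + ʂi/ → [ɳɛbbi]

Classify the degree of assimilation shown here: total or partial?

The segment that alternates is /ʃ/, which surfaces as [q] when adjacent to /q/.
The output [q] is identical to the trigger /q/ — every feature (place, manner, voicing) has been copied — so this is total assimilation.
The remaining alternations confirm this: /z/ → [q] after /q/; /ʂ/ → [b] after /b/ — in each case the output is a copy of the preceding consonant.

total assimilation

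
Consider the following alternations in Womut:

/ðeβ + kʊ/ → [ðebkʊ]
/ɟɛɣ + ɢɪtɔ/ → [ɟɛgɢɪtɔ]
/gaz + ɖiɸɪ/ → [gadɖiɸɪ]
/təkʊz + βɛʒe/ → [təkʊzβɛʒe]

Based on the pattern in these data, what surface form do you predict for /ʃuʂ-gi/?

[ʃuʈgi]

The data show regressive manner assimilation: /β/ → [b] before /k/; /ɣ/ → [g] before /ɢ/; /z/ → [d] before /ɖ/. In each pair only manner changes, matching the following consonant, while place and voice stay constant.
Nothing changes in [təkʊzβɛʒe]: there the adjacent consonants already agree in manner (/z/ and /β/ are both fricatives), so this form is consistent with the same rule.
The rule targets /ʂ/ (voiceless retroflex fricative), which sits before the trigger /g/ (stop).
The voiceless retroflex stop is [ʈ], so /ʂ/ → [ʈ].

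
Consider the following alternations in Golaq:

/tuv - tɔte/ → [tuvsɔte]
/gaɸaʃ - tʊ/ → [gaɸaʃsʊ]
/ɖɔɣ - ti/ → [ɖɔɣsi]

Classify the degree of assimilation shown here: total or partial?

Comparing underlying and surface forms, /t/ → [s] is the alternation; the neighbouring /v/ is constant.
/t/ is a stop while /v/ is a fricative; the output [s] is a fricative, matching the trigger — so the feature that spreads is manner.
Place and voice are unchanged, so the assimilation is partial, not total.
Checking the remaining alternations: /t/ → [s] after /ʃ/ (stop → fricative, matching a fricative); /t/ → [s] after /ɣ/ (stop → fricative, matching a fricative) — only manner changes, and always toward the preceding segment.

partial assimilation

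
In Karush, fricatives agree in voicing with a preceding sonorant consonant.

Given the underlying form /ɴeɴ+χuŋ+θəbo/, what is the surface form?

[ɴeɴʁuŋðəbo]

/χ/ is a voiceless uvular fricative. The preceding trigger /ɴ/ is voiced, so /χ/ must become voiced as well.
A voiced uvular fricative is [ʁ], so the surface segment is [ʁ].
The same rule applies at the second boundary: /θ/ → [ð] next to /ŋ/.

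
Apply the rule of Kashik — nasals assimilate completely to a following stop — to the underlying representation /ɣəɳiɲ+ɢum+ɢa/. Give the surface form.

/ɲ/ is the segment targeted by the rule; it sits immediately before /ɢ/, so it assimilates completely and surfaces as [ɢ].
The same rule applies at the second boundary: /m/ → [ɢ] next to /ɢ/.

[ɣəɳiɢɢuɢɢa]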